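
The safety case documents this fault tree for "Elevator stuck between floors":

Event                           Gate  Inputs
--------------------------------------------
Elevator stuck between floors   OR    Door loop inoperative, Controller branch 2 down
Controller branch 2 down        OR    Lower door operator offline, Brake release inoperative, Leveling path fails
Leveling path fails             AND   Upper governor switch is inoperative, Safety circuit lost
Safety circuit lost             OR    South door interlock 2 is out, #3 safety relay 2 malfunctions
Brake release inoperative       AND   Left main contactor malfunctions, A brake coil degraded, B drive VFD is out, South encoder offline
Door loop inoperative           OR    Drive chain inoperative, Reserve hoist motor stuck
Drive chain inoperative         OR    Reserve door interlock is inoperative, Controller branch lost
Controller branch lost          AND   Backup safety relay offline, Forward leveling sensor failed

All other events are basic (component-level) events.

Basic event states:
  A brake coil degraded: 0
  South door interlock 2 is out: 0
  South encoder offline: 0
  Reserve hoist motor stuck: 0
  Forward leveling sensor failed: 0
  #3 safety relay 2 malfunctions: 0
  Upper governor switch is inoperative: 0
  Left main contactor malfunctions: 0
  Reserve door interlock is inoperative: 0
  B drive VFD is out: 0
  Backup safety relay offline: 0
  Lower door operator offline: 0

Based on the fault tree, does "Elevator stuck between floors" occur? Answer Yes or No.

Controller branch lost [AND]: Backup safety relay offline=not, Forward leveling sensor failed=not → not all inputs occur → does not occur.
Drive chain inoperative [OR]: Reserve door interlock is inoperative=not, Controller branch lost=not → no input occurs → does not occur.
Door loop inoperative [OR]: Drive chain inoperative=not, Reserve hoist motor stuck=not → no input occurs → does not occur.
Brake release inoperative [AND]: Left main contactor malfunctions=not, A brake coil degraded=not, B drive VFD is out=not, South encoder offline=not → not all inputs occur → does not occur.
Safety circuit lost [OR]: South door interlock 2 is out=not, #3 safety relay 2 malfunctions=not → no input occurs → does not occur.
Leveling path fails [AND]: Upper governor switch is inoperative=not, Safety circuit lost=not → not all inputs occur → does not occur.
Controller branch 2 down [OR]: Lower door operator offline=not, Brake release inoperative=not, Leveling path fails=not → no input occurs → does not occur.
Elevator stuck between floors [OR]: Door loop inoperative=not, Controller branch 2 down=not → no input occurs → does not occur.

No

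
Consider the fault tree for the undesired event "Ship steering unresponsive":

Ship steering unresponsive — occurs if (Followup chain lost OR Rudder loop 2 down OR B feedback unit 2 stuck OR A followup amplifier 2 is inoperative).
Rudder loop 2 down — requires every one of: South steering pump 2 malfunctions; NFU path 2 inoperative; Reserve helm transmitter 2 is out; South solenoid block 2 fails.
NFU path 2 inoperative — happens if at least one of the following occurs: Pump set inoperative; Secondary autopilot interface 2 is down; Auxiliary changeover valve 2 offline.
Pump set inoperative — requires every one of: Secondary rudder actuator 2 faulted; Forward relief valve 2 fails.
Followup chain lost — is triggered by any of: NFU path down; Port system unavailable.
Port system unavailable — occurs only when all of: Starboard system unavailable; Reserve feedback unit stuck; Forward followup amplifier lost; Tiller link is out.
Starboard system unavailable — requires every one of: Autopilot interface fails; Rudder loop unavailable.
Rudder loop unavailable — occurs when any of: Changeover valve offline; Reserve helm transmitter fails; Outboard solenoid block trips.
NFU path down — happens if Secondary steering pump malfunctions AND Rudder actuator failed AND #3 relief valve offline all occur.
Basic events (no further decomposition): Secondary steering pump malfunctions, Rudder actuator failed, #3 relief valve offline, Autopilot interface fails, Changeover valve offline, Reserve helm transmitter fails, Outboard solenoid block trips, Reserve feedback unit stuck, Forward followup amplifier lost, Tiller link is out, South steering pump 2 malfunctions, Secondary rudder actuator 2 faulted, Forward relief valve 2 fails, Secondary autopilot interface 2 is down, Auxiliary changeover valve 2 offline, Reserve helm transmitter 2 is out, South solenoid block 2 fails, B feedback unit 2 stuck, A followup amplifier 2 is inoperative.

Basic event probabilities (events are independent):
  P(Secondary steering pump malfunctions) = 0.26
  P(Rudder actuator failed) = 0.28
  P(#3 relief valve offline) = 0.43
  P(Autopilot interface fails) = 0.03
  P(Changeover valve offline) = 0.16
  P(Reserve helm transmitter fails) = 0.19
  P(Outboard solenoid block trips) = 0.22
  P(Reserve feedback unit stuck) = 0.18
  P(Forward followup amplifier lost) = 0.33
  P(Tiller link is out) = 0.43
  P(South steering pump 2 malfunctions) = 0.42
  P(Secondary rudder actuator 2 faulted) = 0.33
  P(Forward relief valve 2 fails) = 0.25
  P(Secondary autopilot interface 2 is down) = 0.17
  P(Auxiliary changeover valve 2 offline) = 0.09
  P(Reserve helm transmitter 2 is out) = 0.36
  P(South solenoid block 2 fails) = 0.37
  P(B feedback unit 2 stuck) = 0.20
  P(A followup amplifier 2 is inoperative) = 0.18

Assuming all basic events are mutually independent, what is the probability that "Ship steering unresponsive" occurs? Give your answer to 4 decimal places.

P(NFU path down) [AND] = 0.26 × 0.28 × 0.43 = 0.031304
P(Rudder loop unavailable) [OR] = 1 − (1−0.16) × (1−0.19) × (1−0.22) = 0.469288
P(Starboard system unavailable) [AND] = 0.03 × 0.469288 = 0.014079
P(Port system unavailable) [AND] = 0.014079 × 0.18 × 0.33 × 0.43 = 0.000360
P(Followup chain lost) [OR] = 1 − (1−0.031304) × (1−0.000360) = 0.031653
P(Pump set inoperative) [AND] = 0.33 × 0.25 = 0.082500
P(NFU path 2 inoperative) [OR] = 1 − (1−0.082500) × (1−0.17) × (1−0.09) = 0.307012
P(Rudder loop 2 down) [AND] = 0.42 × 0.307012 × 0.36 × 0.37 = 0.017175
P(Ship steering unresponsive) [OR] = 1 − (1−0.031653) × (1−0.017175) × (1−0.20) × (1−0.18) = 0.375675
Rounded to 4 decimal places: P(Ship steering unresponsive) ≈ 0.3757.

0.3757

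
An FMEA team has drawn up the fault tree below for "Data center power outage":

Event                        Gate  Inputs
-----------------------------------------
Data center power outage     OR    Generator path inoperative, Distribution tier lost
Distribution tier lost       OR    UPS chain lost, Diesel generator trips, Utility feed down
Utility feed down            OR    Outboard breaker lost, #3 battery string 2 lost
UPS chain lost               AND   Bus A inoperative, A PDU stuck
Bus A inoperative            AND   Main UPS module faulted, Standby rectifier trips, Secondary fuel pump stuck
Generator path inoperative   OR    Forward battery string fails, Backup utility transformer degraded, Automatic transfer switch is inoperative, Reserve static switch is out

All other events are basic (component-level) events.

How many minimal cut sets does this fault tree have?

Generator path inoperative [OR]: union of children's cut sets → 4 cut set(s).
Bus A inoperative [AND]: one cut set from each child combined → 1 × 1 × 1 = 1 cut set(s).
UPS chain lost [AND]: one cut set from each child combined → 1 × 1 = 1 cut set(s).
Utility feed down [OR]: union of children's cut sets → 2 cut set(s).
Distribution tier lost [OR]: union of children's cut sets → 4 cut set(s).
Data center power outage [OR]: union of children's cut sets → 8 cut set(s).
Minimal cut sets: {Forward battery string fails}; {Backup utility transformer degraded}; {Automatic transfer switch is inoperative}; {Reserve static switch is out}; {A PDU stuck, Main UPS module faulted, Secondary fuel pump stuck, Standby rectifier trips}; {Diesel generator trips}; {Outboard breaker lost}; {#3 battery string 2 lost}.

8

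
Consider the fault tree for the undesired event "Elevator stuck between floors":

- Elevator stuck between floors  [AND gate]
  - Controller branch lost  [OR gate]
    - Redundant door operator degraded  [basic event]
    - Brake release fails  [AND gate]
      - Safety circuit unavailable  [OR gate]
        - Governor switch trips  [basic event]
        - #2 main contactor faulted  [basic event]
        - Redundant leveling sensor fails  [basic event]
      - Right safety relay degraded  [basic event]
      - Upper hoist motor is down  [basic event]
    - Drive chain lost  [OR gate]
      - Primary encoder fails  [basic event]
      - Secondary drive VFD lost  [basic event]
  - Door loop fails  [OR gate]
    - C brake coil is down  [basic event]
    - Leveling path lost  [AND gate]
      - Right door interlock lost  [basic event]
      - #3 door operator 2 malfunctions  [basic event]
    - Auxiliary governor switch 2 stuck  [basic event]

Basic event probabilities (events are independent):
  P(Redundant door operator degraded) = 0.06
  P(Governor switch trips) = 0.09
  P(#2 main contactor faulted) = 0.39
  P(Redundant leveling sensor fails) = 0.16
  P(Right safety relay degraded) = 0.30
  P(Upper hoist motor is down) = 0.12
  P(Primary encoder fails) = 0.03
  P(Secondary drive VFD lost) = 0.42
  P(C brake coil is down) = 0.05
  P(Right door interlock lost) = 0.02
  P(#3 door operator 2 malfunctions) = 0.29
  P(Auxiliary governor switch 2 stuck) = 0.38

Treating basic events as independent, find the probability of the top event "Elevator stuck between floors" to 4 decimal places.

P(Safety circuit unavailable) [OR] = 1 − (1−0.09) × (1−0.39) × (1−0.16) = 0.533716
P(Brake release fails) [AND] = 0.533716 × 0.30 × 0.12 = 0.019214
P(Drive chain lost) [OR] = 1 − (1−0.03) × (1−0.42) = 0.437400
P(Controller branch lost) [OR] = 1 − (1−0.06) × (1−0.019214) × (1−0.437400) = 0.481317
P(Leveling path lost) [AND] = 0.02 × 0.29 = 0.005800
P(Door loop fails) [OR] = 1 − (1−0.05) × (1−0.005800) × (1−0.38) = 0.414416
P(Elevator stuck between floors) [AND] = 0.481317 × 0.414416 = 0.199465
Rounded to 4 decimal places: P(Elevator stuck between floors) ≈ 0.1995.

0.1995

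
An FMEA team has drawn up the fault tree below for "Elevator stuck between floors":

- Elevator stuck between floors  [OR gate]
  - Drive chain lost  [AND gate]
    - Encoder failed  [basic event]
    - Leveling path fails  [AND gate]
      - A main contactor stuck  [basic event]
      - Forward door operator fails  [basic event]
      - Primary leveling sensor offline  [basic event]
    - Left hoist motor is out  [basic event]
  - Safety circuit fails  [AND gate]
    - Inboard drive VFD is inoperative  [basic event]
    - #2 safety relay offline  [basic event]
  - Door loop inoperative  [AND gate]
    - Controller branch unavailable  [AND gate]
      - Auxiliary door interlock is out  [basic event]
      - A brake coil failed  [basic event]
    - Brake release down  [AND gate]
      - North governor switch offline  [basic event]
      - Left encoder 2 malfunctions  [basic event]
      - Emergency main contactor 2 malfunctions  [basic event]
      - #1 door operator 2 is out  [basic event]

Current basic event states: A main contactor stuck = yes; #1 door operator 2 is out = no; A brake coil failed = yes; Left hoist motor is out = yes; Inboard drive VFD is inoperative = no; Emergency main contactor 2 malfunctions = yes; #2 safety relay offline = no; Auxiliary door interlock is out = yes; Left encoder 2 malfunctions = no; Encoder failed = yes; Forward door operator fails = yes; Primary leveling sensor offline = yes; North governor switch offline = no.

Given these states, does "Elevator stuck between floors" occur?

Leveling path fails [AND]: A main contactor stuck=occurs, Forward door operator fails=occurs, Primary leveling sensor offline=occurs → all inputs occur → occurs.
Drive chain lost [AND]: Encoder failed=occurs, Leveling path fails=occurs, Left hoist motor is out=occurs → all inputs occur → occurs.
Safety circuit fails [AND]: Inboard drive VFD is inoperative=not, #2 safety relay offline=not → not all inputs occur → does not occur.
Controller branch unavailable [AND]: Auxiliary door interlock is out=occurs, A brake coil failed=occurs → all inputs occur → occurs.
Brake release down [AND]: North governor switch offline=not, Left encoder 2 malfunctions=not, Emergency main contactor 2 malfunctions=occurs, #1 door operator 2 is out=not → not all inputs occur → does not occur.
Door loop inoperative [AND]: Controller branch unavailable=occurs, Brake release down=not → not all inputs occur → does not occur.
Elevator stuck between floors [OR]: Drive chain lost=occurs, Safety circuit fails=not, Door loop inoperative=not → at least one input occurs → occurs.

Yes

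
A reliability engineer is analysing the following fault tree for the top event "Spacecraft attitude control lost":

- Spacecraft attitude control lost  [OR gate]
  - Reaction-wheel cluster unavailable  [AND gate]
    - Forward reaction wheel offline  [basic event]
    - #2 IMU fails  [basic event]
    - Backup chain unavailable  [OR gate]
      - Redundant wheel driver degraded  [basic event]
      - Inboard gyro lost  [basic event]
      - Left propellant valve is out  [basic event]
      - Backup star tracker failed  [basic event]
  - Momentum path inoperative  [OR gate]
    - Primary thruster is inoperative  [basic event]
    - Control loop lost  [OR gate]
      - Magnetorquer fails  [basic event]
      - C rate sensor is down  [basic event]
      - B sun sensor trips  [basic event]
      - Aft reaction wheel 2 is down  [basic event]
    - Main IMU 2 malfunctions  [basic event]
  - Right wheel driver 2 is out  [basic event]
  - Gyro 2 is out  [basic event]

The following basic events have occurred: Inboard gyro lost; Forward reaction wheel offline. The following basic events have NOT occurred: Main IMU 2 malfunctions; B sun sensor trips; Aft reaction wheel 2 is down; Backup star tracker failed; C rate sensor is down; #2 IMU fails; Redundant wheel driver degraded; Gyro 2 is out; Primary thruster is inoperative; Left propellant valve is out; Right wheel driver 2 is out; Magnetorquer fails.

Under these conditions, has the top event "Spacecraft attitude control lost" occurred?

No

Backup chain unavailable [OR]: Redundant wheel driver degraded=not, Inboard gyro lost=occurs, Left propellant valve is out=not, Backup star tracker failed=not → at least one input occurs → occurs.
Reaction-wheel cluster unavailable [AND]: Forward reaction wheel offline=occurs, #2 IMU fails=not, Backup chain unavailable=occurs → not all inputs occur → does not occur.
Control loop lost [OR]: Magnetorquer fails=not, C rate sensor is down=not, B sun sensor trips=not, Aft reaction wheel 2 is down=not → no input occurs → does not occur.
Momentum path inoperative [OR]: Primary thruster is inoperative=not, Control loop lost=not, Main IMU 2 malfunctions=not → no input occurs → does not occur.
Spacecraft attitude control lost [OR]: Reaction-wheel cluster unavailable=not, Momentum path inoperative=not, Right wheel driver 2 is out=not, Gyro 2 is out=not → no input occurs → does not occur.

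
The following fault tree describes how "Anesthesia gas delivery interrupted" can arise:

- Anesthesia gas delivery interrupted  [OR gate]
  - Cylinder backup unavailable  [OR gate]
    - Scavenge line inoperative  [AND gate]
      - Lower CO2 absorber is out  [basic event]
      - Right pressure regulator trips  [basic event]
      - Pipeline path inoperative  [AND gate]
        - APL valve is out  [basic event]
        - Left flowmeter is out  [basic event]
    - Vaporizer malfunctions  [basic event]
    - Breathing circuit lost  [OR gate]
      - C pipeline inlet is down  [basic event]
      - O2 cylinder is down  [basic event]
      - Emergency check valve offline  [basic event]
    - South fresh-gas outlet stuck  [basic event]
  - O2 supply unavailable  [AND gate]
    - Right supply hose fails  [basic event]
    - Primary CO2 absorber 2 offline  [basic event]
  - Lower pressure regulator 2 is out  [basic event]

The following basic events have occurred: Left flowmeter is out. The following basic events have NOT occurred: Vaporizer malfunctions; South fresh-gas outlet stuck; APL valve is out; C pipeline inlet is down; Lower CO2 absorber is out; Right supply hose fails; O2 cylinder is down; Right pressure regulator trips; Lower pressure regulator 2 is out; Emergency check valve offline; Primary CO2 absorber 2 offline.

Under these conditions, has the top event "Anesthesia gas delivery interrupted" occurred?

Pipeline path inoperative [AND]: APL valve is out=not, Left flowmeter is out=occurs → not all inputs occur → does not occur.
Scavenge line inoperative [AND]: Lower CO2 absorber is out=not, Right pressure regulator trips=not, Pipeline path inoperative=not → not all inputs occur → does not occur.
Breathing circuit lost [OR]: C pipeline inlet is down=not, O2 cylinder is down=not, Emergency check valve offline=not → no input occurs → does not occur.
Cylinder backup unavailable [OR]: Scavenge line inoperative=not, Vaporizer malfunctions=not, Breathing circuit lost=not, South fresh-gas outlet stuck=not → no input occurs → does not occur.
O2 supply unavailable [AND]: Right supply hose fails=not, Primary CO2 absorber 2 offline=not → not all inputs occur → does not occur.
Anesthesia gas delivery interrupted [OR]: Cylinder backup unavailable=not, O2 supply unavailable=not, Lower pressure regulator 2 is out=not → no input occurs → does not occur.

No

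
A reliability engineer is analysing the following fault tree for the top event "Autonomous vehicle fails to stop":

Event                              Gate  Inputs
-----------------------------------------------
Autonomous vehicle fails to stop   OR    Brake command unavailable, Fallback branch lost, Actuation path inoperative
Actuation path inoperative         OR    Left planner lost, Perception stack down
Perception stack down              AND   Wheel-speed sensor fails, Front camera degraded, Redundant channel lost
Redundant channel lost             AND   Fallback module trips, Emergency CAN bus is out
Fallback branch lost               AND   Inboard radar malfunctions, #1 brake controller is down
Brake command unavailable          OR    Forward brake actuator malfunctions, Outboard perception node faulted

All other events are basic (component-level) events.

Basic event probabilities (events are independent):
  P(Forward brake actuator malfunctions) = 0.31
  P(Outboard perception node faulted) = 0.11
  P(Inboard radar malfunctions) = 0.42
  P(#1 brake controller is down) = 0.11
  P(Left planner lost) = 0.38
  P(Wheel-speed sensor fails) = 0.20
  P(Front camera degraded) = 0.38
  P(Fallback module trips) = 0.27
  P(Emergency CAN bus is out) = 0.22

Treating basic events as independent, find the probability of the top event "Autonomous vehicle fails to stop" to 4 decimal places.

P(Brake command unavailable) [OR] = 1 − (1−0.31) × (1−0.11) = 0.385900
P(Fallback branch lost) [AND] = 0.42 × 0.11 = 0.046200
P(Redundant channel lost) [AND] = 0.27 × 0.22 = 0.059400
P(Perception stack down) [AND] = 0.20 × 0.38 × 0.059400 = 0.004514
P(Actuation path inoperative) [OR] = 1 − (1−0.38) × (1−0.004514) = 0.382799
P(Autonomous vehicle fails to stop) [OR] = 1 − (1−0.385900) × (1−0.046200) × (1−0.382799) = 0.638488
Rounded to 4 decimal places: P(Autonomous vehicle fails to stop) ≈ 0.6385.

0.6385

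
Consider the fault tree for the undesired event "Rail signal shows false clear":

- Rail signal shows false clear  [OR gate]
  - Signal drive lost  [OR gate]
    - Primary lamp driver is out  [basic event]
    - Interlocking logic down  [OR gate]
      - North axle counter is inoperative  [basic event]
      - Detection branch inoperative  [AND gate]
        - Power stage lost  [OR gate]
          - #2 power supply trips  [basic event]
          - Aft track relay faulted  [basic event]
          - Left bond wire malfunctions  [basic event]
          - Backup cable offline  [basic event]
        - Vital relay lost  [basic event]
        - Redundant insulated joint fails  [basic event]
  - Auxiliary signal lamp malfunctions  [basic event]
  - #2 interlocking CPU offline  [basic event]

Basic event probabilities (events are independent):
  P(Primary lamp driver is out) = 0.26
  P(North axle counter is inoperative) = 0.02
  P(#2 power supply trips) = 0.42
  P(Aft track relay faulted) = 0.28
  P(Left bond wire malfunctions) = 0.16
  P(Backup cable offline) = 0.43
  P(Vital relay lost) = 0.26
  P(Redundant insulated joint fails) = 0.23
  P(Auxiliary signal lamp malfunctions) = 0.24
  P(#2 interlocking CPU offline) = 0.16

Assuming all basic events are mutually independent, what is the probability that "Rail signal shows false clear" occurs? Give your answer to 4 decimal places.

0.5592

P(Power stage lost) [OR] = 1 − (1−0.42) × (1−0.28) × (1−0.16) × (1−0.43) = 0.800053
P(Detection branch inoperative) [AND] = 0.800053 × 0.26 × 0.23 = 0.047843
P(Interlocking logic down) [OR] = 1 − (1−0.02) × (1−0.047843) = 0.066886
P(Signal drive lost) [OR] = 1 − (1−0.26) × (1−0.066886) = 0.309496
P(Rail signal shows false clear) [OR] = 1 − (1−0.309496) × (1−0.24) × (1−0.16) = 0.559182
Rounded to 4 decimal places: P(Rail signal shows false clear) ≈ 0.5592.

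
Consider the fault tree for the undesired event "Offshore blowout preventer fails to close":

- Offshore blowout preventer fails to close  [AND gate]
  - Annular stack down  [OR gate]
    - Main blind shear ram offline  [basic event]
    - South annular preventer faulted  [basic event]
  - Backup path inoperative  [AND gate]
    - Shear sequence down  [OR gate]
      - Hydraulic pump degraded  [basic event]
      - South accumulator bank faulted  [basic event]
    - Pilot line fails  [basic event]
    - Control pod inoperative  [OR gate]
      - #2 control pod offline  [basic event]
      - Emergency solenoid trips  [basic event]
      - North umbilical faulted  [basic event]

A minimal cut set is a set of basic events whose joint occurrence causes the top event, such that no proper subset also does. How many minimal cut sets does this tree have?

Annular stack down [OR]: union of children's cut sets → 2 cut set(s).
Shear sequence down [OR]: union of children's cut sets → 2 cut set(s).
Control pod inoperative [OR]: union of children's cut sets → 3 cut set(s).
Backup path inoperative [AND]: one cut set from each child combined → 2 × 1 × 3 = 6 cut set(s).
Offshore blowout preventer fails to close [AND]: one cut set from each child combined → 2 × 6 = 12 cut set(s).

12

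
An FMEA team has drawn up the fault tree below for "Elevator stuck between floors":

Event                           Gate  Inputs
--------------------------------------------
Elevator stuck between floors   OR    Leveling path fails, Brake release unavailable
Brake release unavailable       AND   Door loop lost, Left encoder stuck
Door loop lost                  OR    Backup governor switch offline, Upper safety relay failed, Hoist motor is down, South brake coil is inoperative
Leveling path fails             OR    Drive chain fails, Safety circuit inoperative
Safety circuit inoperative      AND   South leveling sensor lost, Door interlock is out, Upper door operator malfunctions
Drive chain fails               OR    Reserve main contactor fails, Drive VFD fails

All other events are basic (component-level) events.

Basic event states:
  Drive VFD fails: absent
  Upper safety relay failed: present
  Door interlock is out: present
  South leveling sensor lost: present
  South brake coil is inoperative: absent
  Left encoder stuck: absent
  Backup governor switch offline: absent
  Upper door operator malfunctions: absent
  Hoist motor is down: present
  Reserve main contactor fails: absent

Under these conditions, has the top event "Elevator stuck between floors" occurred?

No

Drive chain fails [OR]: Reserve main contactor fails=not, Drive VFD fails=not → no input occurs → does not occur.
Safety circuit inoperative [AND]: South leveling sensor lost=occurs, Door interlock is out=occurs, Upper door operator malfunctions=not → not all inputs occur → does not occur.
Leveling path fails [OR]: Drive chain fails=not, Safety circuit inoperative=not → no input occurs → does not occur.
Door loop lost [OR]: Backup governor switch offline=not, Upper safety relay failed=occurs, Hoist motor is down=occurs, South brake coil is inoperative=not → at least one input occurs → occurs.
Brake release unavailable [AND]: Door loop lost=occurs, Left encoder stuck=not → not all inputs occur → does not occur.
Elevator stuck between floors [OR]: Leveling path fails=not, Brake release unavailable=not → no input occurs → does not occur.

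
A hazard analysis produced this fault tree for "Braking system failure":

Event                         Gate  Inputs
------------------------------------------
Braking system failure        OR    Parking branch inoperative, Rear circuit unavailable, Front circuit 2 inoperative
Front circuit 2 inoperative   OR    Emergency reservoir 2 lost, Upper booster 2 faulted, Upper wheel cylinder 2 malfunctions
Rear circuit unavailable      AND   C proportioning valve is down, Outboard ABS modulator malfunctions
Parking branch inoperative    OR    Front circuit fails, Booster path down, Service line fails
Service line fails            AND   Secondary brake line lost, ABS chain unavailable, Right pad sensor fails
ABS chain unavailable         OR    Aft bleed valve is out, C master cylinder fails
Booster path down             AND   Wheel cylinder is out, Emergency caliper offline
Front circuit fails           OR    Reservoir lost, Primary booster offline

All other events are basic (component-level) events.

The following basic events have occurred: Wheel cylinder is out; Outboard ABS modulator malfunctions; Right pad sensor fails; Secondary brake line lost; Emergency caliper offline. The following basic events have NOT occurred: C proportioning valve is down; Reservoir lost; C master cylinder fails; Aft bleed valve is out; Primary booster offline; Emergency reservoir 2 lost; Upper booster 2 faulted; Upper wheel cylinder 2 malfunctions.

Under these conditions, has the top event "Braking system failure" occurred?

Yes

Front circuit fails [OR]: Reservoir lost=not, Primary booster offline=not → no input occurs → does not occur.
Booster path down [AND]: Wheel cylinder is out=occurs, Emergency caliper offline=occurs → all inputs occur → occurs.
ABS chain unavailable [OR]: Aft bleed valve is out=not, C master cylinder fails=not → no input occurs → does not occur.
Service line fails [AND]: Secondary brake line lost=occurs, ABS chain unavailable=not, Right pad sensor fails=occurs → not all inputs occur → does not occur.
Parking branch inoperative [OR]: Front circuit fails=not, Booster path down=occurs, Service line fails=not → at least one input occurs → occurs.
Rear circuit unavailable [AND]: C proportioning valve is down=not, Outboard ABS modulator malfunctions=occurs → not all inputs occur → does not occur.
Front circuit 2 inoperative [OR]: Emergency reservoir 2 lost=not, Upper booster 2 faulted=not, Upper wheel cylinder 2 malfunctions=not → no input occurs → does not occur.
Braking system failure [OR]: Parking branch inoperative=occurs, Rear circuit unavailable=not, Front circuit 2 inoperative=not → at least one input occurs → occurs.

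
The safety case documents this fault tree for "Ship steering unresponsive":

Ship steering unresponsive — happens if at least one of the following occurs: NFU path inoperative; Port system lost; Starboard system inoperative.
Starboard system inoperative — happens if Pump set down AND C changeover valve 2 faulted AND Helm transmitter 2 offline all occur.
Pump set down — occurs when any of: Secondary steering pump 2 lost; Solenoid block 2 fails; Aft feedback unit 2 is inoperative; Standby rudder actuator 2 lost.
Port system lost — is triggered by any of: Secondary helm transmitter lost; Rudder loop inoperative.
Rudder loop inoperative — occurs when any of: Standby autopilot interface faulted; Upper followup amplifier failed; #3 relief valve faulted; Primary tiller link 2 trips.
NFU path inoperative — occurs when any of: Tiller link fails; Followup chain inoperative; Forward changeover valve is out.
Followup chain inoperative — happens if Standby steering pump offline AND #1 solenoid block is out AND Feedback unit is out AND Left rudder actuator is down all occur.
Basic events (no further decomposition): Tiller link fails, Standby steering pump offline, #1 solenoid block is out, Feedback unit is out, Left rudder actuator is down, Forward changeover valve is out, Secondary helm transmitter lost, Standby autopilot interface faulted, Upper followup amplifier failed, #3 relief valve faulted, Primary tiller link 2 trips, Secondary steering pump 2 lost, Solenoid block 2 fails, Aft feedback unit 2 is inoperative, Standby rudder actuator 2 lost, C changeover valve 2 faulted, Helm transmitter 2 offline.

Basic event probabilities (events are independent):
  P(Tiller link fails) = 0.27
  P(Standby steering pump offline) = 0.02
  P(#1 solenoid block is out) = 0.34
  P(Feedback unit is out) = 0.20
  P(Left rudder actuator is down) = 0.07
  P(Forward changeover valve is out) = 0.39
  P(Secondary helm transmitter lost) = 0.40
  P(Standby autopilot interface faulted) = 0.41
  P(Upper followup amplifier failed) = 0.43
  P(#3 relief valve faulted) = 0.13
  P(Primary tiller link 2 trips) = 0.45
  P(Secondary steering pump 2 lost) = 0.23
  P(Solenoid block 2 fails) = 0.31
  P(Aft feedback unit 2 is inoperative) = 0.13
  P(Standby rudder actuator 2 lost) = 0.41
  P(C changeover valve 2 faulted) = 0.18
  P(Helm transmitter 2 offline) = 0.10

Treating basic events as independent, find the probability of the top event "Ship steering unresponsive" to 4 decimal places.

0.9576

P(Followup chain inoperative) [AND] = 0.02 × 0.34 × 0.20 × 0.07 = 0.000095
P(NFU path inoperative) [OR] = 1 − (1−0.27) × (1−0.000095) × (1−0.39) = 0.554742
P(Rudder loop inoperative) [OR] = 1 − (1−0.41) × (1−0.43) × (1−0.13) × (1−0.45) = 0.839080
P(Port system lost) [OR] = 1 − (1−0.40) × (1−0.839080) = 0.903448
P(Pump set down) [OR] = 1 − (1−0.23) × (1−0.31) × (1−0.13) × (1−0.41) = 0.727284
P(Starboard system inoperative) [AND] = 0.727284 × 0.18 × 0.10 = 0.013091
P(Ship steering unresponsive) [OR] = 1 − (1−0.554742) × (1−0.903448) × (1−0.013091) = 0.957572
Rounded to 4 decimal places: P(Ship steering unresponsive) ≈ 0.9576.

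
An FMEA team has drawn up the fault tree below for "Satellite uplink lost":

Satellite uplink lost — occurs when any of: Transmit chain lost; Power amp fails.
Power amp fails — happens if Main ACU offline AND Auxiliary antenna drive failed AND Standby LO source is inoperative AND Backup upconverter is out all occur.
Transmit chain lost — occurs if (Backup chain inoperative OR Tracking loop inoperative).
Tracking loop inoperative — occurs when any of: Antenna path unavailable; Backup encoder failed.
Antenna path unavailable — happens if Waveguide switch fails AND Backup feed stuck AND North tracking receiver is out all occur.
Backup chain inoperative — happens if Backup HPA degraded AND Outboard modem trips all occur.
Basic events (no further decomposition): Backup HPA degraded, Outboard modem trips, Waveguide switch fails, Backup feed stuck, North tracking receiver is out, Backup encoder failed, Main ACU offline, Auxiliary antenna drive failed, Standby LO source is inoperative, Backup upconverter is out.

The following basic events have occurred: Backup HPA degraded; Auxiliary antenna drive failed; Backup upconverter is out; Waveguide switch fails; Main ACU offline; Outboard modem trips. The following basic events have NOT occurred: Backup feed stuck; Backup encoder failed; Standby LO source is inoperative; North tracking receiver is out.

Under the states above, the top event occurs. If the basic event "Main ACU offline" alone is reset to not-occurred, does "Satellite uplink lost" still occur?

Counterfactual: set "Main ACU offline" to not occurred.
Backup chain inoperative [AND]: Backup HPA degraded=occurs, Outboard modem trips=occurs → all inputs occur → occurs.
Antenna path unavailable [AND]: Waveguide switch fails=occurs, Backup feed stuck=not, North tracking receiver is out=not → not all inputs occur → does not occur.
Tracking loop inoperative [OR]: Antenna path unavailable=not, Backup encoder failed=not → no input occurs → does not occur.
Transmit chain lost [OR]: Backup chain inoperative=occurs, Tracking loop inoperative=not → at least one input occurs → occurs.
Power amp fails [AND]: Main ACU offline=not, Auxiliary antenna drive failed=occurs, Standby LO source is inoperative=not, Backup upconverter is out=occurs → not all inputs occur → does not occur.
Satellite uplink lost [OR]: Transmit chain lost=occurs, Power amp fails=not → at least one input occurs → occurs.

Yes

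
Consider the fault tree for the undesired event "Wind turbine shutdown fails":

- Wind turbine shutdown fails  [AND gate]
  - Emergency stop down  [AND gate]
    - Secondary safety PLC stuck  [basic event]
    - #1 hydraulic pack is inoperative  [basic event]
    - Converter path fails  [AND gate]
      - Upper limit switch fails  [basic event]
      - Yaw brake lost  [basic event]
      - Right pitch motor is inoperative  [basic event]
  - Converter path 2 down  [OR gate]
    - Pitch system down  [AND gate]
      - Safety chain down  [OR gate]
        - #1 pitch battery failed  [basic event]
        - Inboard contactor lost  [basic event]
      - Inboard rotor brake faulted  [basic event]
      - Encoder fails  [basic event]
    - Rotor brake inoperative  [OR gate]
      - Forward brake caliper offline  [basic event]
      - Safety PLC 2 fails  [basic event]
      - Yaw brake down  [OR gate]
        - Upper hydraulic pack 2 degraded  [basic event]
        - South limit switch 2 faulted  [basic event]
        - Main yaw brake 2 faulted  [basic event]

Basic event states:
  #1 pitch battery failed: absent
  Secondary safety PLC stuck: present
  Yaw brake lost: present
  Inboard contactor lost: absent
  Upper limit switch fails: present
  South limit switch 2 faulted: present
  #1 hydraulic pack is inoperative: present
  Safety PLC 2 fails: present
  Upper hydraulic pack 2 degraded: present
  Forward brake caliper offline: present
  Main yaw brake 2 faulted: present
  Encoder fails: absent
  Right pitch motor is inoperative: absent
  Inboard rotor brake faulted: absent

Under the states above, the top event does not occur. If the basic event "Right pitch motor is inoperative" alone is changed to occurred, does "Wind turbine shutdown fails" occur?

Yes

Counterfactual: set "Right pitch motor is inoperative" to occurred.
Converter path fails [AND]: Upper limit switch fails=occurs, Yaw brake lost=occurs, Right pitch motor is inoperative=occurs → all inputs occur → occurs.
Emergency stop down [AND]: Secondary safety PLC stuck=occurs, #1 hydraulic pack is inoperative=occurs, Converter path fails=occurs → all inputs occur → occurs.
Safety chain down [OR]: #1 pitch battery failed=not, Inboard contactor lost=not → no input occurs → does not occur.
Pitch system down [AND]: Safety chain down=not, Inboard rotor brake faulted=not, Encoder fails=not → not all inputs occur → does not occur.
Yaw brake down [OR]: Upper hydraulic pack 2 degraded=occurs, South limit switch 2 faulted=occurs, Main yaw brake 2 faulted=occurs → at least one input occurs → occurs.
Rotor brake inoperative [OR]: Forward brake caliper offline=occurs, Safety PLC 2 fails=occurs, Yaw brake down=occurs → at least one input occurs → occurs.
Converter path 2 down [OR]: Pitch system down=not, Rotor brake inoperative=occurs → at least one input occurs → occurs.
Wind turbine shutdown fails [AND]: Emergency stop down=occurs, Converter path 2 down=occurs → all inputs occur → occurs.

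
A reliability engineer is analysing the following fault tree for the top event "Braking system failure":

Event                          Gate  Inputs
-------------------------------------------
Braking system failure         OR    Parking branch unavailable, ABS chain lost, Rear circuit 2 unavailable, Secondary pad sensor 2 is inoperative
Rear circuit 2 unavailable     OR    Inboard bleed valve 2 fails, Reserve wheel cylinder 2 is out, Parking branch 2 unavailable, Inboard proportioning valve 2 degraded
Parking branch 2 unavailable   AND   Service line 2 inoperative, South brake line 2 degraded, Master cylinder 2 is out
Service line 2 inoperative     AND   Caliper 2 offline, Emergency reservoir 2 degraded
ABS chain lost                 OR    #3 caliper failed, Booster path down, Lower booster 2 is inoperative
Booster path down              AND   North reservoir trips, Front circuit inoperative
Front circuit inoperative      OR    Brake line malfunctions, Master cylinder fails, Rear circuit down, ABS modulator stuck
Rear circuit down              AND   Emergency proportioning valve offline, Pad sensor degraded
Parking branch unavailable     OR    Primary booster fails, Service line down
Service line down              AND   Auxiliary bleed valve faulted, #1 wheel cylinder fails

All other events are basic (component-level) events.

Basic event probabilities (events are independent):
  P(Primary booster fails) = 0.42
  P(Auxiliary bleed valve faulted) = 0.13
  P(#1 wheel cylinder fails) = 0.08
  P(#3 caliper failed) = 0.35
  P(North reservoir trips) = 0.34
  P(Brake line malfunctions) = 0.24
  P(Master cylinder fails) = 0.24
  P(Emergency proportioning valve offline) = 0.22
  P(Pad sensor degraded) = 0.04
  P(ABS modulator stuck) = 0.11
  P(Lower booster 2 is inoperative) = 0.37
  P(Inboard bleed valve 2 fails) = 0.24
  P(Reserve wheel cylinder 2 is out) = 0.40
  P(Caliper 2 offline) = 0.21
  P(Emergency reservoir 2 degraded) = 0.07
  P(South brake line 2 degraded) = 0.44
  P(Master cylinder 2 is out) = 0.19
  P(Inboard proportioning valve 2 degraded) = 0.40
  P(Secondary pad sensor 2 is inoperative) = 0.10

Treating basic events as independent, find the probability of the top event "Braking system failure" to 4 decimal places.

P(Service line down) [AND] = 0.13 × 0.08 = 0.010400
P(Parking branch unavailable) [OR] = 1 − (1−0.42) × (1−0.010400) = 0.426032
P(Rear circuit down) [AND] = 0.22 × 0.04 = 0.008800
P(Front circuit inoperative) [OR] = 1 − (1−0.24) × (1−0.24) × (1−0.008800) × (1−0.11) = 0.490460
P(Booster path down) [AND] = 0.34 × 0.490460 = 0.166756
P(ABS chain lost) [OR] = 1 − (1−0.35) × (1−0.166756) × (1−0.37) = 0.658787
P(Service line 2 inoperative) [AND] = 0.21 × 0.07 = 0.014700
P(Parking branch 2 unavailable) [AND] = 0.014700 × 0.44 × 0.19 = 0.001229
P(Rear circuit 2 unavailable) [OR] = 1 − (1−0.24) × (1−0.40) × (1−0.001229) × (1−0.40) = 0.726736
P(Braking system failure) [OR] = 1 − (1−0.426032) × (1−0.658787) × (1−0.726736) × (1−0.10) = 0.951834
Rounded to 4 decimal places: P(Braking system failure) ≈ 0.9518.

0.9518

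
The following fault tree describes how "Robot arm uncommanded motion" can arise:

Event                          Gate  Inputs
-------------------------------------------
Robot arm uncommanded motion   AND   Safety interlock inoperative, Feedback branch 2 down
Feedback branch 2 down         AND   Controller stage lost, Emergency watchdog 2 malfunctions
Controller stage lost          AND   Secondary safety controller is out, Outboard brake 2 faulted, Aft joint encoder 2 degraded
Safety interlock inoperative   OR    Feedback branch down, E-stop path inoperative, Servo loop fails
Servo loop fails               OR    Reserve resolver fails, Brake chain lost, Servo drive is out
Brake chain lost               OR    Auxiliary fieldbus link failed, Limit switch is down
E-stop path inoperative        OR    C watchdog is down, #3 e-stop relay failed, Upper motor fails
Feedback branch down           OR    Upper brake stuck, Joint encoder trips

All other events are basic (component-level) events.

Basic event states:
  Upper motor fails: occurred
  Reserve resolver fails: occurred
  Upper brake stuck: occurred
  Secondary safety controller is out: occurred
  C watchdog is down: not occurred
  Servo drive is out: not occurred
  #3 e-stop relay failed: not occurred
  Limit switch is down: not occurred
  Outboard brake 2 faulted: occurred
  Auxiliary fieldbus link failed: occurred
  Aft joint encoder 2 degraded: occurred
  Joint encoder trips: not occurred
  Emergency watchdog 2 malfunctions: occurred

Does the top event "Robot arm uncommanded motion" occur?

Feedback branch down [OR]: Upper brake stuck=occurs, Joint encoder trips=not → at least one input occurs → occurs.
E-stop path inoperative [OR]: C watchdog is down=not, #3 e-stop relay failed=not, Upper motor fails=occurs → at least one input occurs → occurs.
Brake chain lost [OR]: Auxiliary fieldbus link failed=occurs, Limit switch is down=not → at least one input occurs → occurs.
Servo loop fails [OR]: Reserve resolver fails=occurs, Brake chain lost=occurs, Servo drive is out=not → at least one input occurs → occurs.
Safety interlock inoperative [OR]: Feedback branch down=occurs, E-stop path inoperative=occurs, Servo loop fails=occurs → at least one input occurs → occurs.
Controller stage lost [AND]: Secondary safety controller is out=occurs, Outboard brake 2 faulted=occurs, Aft joint encoder 2 degraded=occurs → all inputs occur → occurs.
Feedback branch 2 down [AND]: Controller stage lost=occurs, Emergency watchdog 2 malfunctions=occurs → all inputs occur → occurs.
Robot arm uncommanded motion [AND]: Safety interlock inoperative=occurs, Feedback branch 2 down=occurs → all inputs occur → occurs.

Yes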